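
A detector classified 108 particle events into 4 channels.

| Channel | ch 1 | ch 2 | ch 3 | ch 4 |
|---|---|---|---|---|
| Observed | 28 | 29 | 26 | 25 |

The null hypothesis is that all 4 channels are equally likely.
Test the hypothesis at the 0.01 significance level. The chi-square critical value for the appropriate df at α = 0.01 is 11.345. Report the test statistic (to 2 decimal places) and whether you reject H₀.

0.37; do not reject

Under H₀ each category has probability 1/4, so each expected count is 108/4 = 27.
ch 1: (28 − 27)²/27 = 1/27 = 0.037
ch 2: (29 − 27)²/27 = 4/27 = 0.148
ch 3: (26 − 27)²/27 = 1/27 = 0.037
ch 4: (25 − 27)²/27 = 4/27 = 0.148
Sum = 0.37
df = 3. Since 0.37 < 11.345, we do not reject H₀.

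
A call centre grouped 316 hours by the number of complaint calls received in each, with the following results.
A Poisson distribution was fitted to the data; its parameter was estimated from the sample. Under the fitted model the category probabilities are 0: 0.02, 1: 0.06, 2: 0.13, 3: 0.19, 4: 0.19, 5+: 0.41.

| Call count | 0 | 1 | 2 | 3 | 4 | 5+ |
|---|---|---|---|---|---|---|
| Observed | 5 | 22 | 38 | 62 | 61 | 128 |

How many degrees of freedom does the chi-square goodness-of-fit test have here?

There are k = 6 categories and 1 parameter estimated from the data, so df = 6 − 1 − 1 = 4.

4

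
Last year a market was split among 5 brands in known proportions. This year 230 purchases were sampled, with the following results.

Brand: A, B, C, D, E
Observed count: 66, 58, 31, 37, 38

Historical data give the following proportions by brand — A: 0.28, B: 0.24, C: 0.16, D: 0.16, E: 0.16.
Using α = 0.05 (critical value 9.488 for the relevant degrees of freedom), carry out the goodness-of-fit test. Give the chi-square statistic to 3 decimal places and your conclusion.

1.136; do not reject

Expected counts E_i = n·p_i: 230×0.28 = 64.4, 230×0.24 = 55.2, 230×0.16 = 36.8, 230×0.16 = 36.8, 230×0.16 = 36.8.
A: (66 − 64.4)²/64.4 = 2.56/64.4 = 0.0398
B: (58 − 55.2)²/55.2 = 7.84/55.2 = 0.1420
C: (31 − 36.8)²/36.8 = 33.64/36.8 = 0.9141
D: (37 − 36.8)²/36.8 = 0.04/36.8 = 0.0011
E: (38 − 36.8)²/36.8 = 1.44/36.8 = 0.0391
Sum = 1.136
df = 4. Since 1.136 < 9.488, we do not reject H₀.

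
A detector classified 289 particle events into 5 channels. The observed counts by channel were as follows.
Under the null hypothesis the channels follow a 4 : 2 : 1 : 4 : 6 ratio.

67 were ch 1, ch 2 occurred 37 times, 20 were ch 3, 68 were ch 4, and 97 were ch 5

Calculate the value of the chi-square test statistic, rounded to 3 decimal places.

1.054

Ratio total = 17. Expected counts: 289×4/17 = 68, 289×2/17 = 34, 289×1/17 = 17, 289×4/17 = 68, 289×6/17 = 102.
cat         O        E   (O−E)²/E
ch 1       67       68     0.0147
ch 2       37       34     0.2647
ch 3       20       17     0.5294
ch 4       68       68     0.0000
ch 5       97      102     0.2451
Sum = 1.054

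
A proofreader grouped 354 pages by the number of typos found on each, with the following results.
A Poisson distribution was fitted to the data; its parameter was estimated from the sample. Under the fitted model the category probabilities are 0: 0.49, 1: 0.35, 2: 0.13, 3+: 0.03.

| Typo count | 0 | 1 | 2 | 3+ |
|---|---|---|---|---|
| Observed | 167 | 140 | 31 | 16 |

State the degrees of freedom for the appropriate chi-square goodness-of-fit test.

There are k = 4 categories and 1 parameter estimated from the data, so df = 4 − 1 − 1 = 2.

2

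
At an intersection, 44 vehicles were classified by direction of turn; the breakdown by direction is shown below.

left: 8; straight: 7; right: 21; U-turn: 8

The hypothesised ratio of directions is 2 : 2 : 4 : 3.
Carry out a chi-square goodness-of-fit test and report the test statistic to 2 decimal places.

3.02

Ratio total = 11. Expected counts: 44×2/11 = 8, 44×2/11 = 8, 44×4/11 = 16, 44×3/11 = 12.
χ² = (8−8)²/8 + (7−8)²/8 + (21−16)²/16 + (8−12)²/12
   = 0.000 + 0.125 + 1.563 + 1.333
Sum = 3.02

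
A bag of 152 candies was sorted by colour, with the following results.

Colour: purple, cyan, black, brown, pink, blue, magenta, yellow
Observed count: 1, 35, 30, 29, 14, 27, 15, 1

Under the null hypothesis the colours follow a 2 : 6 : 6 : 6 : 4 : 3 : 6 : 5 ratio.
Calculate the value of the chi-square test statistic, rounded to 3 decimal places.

Ratio total = 38. Expected counts: 152×2/38 = 8, 152×6/38 = 24, 152×6/38 = 24, 152×6/38 = 24, 152×4/38 = 16, 152×3/38 = 12, 152×6/38 = 24, 152×5/38 = 20.
purple: (1 − 8)²/8 = 49/8 = 6.1250
cyan: (35 − 24)²/24 = 121/24 = 5.0417
black: (30 − 24)²/24 = 36/24 = 1.5000
brown: (29 − 24)²/24 = 25/24 = 1.0417
pink: (14 − 16)²/16 = 4/16 = 0.2500
blue: (27 − 12)²/12 = 225/12 = 18.7500
magenta: (15 − 24)²/24 = 81/24 = 3.3750
yellow: (1 − 20)²/20 = 361/20 = 18.0500
Sum = 54.133

54.133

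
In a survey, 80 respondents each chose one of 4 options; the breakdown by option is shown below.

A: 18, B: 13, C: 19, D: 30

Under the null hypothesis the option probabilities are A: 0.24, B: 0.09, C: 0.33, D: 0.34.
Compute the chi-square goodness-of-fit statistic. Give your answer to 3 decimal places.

Expected counts E_i = n·p_i: 80×0.24 = 19.2, 80×0.09 = 7.2, 80×0.33 = 26.4, 80×0.34 = 27.2.
cat         O        E   (O−E)²/E
A          18     19.2     0.0750
B          13      7.2     4.6722
C          19     26.4     2.0742
D          30     27.2     0.2882
Sum = 7.110

7.110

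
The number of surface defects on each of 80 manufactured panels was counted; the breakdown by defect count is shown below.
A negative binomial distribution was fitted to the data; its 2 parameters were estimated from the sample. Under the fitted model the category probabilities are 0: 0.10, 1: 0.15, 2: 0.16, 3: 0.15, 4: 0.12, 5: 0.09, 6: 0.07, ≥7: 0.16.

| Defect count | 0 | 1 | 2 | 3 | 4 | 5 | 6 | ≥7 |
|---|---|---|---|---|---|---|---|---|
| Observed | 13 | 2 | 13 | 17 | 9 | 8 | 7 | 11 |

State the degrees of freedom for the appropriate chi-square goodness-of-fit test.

There are k = 8 categories and 2 parameters estimated from the data, so df = 8 − 1 − 2 = 5.

5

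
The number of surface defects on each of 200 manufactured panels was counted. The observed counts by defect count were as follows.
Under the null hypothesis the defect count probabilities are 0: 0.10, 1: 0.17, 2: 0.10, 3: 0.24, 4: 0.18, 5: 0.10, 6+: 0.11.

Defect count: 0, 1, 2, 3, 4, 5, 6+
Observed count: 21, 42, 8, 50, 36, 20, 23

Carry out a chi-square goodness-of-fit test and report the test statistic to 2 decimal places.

9.26

Expected counts E_i = n·p_i: 200×0.10 = 20, 200×0.17 = 34, 200×0.10 = 20, 200×0.24 = 48, 200×0.18 = 36, 200×0.10 = 20, 200×0.11 = 22.
0: (21 − 20)²/20 = 1/20 = 0.050
1: (42 − 34)²/34 = 64/34 = 1.882
2: (8 − 20)²/20 = 144/20 = 7.200
3: (50 − 48)²/48 = 4/48 = 0.083
4: (36 − 36)²/36 = 0/36 = 0.000
5: (20 − 20)²/20 = 0/20 = 0.000
6+: (23 − 22)²/22 = 1/22 = 0.045
Sum = 9.26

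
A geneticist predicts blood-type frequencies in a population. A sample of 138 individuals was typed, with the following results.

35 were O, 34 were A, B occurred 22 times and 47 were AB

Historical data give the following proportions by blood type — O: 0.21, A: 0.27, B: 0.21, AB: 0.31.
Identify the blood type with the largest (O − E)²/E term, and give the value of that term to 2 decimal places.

Expected counts E_i = n·p_i: 138×0.21 = 28.98, 138×0.27 = 37.26, 138×0.21 = 28.98, 138×0.31 = 42.78.
O: (35 − 28.98)²/28.98 = 36.2404/28.98 = 1.251
A: (34 − 37.26)²/37.26 = 10.6276/37.26 = 0.285
B: (22 − 28.98)²/28.98 = 48.7204/28.98 = 1.681
AB: (47 − 42.78)²/42.78 = 17.8084/42.78 = 0.416
The largest term is for B: 1.68.

B, 1.68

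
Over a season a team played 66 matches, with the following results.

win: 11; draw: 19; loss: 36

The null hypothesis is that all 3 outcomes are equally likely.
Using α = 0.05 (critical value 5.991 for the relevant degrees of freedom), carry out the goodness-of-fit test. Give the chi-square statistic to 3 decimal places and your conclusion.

Under H₀ each category has probability 1/3, so each expected count is 66/3 = 22.
χ² = (11−22)²/22 + (19−22)²/22 + (36−22)²/22
   = 5.5000 + 0.4091 + 8.9091
Sum = 14.818
df = 2. Since 14.818 > 5.991, we reject H₀.

14.818; reject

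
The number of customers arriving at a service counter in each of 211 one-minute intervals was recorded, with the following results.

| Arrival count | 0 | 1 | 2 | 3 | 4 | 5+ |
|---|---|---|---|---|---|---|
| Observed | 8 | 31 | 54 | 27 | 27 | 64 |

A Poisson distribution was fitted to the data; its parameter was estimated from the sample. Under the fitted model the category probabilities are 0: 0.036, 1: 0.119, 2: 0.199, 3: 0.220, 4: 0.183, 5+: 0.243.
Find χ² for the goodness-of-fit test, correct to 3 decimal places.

Expected counts E_i = n·p_i: 211×0.036 = 7.596, 211×0.119 = 25.109, 211×0.199 = 41.989, 211×0.220 = 46.42, 211×0.183 = 38.613, 211×0.243 = 51.273.
0: (8 − 7.596)²/7.596 = 0.163216/7.596 = 0.0215
1: (31 − 25.109)²/25.109 = 34.703881/25.109 = 1.3821
2: (54 − 41.989)²/41.989 = 144.264121/41.989 = 3.4358
3: (27 − 46.42)²/46.42 = 377.1364/46.42 = 8.1244
4: (27 − 38.613)²/38.613 = 134.861769/38.613 = 3.4927
5+: (64 − 51.273)²/51.273 = 161.976529/51.273 = 3.1591
Sum = 19.616

19.616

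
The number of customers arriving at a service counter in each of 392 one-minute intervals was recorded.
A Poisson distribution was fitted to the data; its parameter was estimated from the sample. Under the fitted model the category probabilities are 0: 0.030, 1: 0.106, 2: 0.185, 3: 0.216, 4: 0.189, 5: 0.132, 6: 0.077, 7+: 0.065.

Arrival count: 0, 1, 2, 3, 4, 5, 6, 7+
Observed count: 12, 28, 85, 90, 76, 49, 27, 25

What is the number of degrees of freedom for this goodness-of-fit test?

There are k = 8 categories and 1 parameter estimated from the data, so df = 8 − 1 − 1 = 6.

6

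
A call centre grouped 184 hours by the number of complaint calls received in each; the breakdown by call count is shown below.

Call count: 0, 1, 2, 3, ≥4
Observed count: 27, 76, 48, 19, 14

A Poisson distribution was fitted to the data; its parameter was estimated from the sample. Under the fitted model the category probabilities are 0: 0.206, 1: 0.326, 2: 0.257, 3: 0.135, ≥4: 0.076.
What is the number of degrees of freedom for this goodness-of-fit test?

3

There are k = 5 categories and 1 parameter estimated from the data, so df = 5 − 1 − 1 = 3.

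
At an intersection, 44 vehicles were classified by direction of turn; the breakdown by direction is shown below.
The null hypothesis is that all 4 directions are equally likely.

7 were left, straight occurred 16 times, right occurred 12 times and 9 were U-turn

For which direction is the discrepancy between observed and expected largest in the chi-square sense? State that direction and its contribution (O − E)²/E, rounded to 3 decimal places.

Expected count for each of the 4 categories: 44/4 = 11.
χ² = (7−11)²/11 + (16−11)²/11 + (12−11)²/11 + (9−11)²/11
   = 1.4545 + 2.2727 + 0.0909 + 0.3636
The largest term is for straight: 2.273.

straight, 2.273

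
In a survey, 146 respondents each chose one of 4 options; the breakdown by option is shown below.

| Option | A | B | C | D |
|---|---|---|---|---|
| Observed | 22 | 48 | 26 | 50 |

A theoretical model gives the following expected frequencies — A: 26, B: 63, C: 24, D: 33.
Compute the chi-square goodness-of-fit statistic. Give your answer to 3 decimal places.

13.111

cat         O        E   (O−E)²/E
A          22       26     0.6154
B          48       63     3.5714
C          26       24     0.1667
D          50       33     8.7576
Sum = 13.111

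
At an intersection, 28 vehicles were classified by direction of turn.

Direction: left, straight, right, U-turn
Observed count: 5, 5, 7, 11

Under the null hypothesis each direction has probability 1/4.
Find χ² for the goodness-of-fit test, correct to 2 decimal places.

Under H₀ each category has probability 1/4, so each expected count is 28/4 = 7.
cat           O        E   (O−E)²/E
left          5        7      0.571
straight      5        7      0.571
right         7        7      0.000
U-turn       11        7      2.286
Sum = 3.43

3.43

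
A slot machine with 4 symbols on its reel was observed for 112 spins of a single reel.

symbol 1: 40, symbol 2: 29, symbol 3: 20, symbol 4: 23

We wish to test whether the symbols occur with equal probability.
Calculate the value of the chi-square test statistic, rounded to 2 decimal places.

8.36

Expected count for each of the 4 categories: 112/4 = 28.
symbol 1: (40 − 28)²/28 = 144/28 = 5.143
symbol 2: (29 − 28)²/28 = 1/28 = 0.036
symbol 3: (20 − 28)²/28 = 64/28 = 2.286
symbol 4: (23 − 28)²/28 = 25/28 = 0.893
Sum = 8.36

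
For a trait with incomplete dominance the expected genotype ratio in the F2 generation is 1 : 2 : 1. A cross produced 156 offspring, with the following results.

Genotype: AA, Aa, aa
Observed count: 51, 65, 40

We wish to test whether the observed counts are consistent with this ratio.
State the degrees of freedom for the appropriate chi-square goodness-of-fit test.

There are k = 3 categories and no parameters were estimated from the data, so df = 3 − 1 = 2.

2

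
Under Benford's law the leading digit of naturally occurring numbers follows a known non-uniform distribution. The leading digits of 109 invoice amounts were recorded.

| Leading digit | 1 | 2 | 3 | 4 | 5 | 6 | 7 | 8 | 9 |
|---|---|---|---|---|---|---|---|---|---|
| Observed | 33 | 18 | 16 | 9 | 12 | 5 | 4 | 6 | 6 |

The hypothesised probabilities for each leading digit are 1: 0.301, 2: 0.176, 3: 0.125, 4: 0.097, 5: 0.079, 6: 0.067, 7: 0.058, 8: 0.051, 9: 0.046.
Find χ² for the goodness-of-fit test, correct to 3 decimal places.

3.864

Expected counts E_i = n·p_i: 109×0.301 = 32.809, 109×0.176 = 19.184, 109×0.125 = 13.625, 109×0.097 = 10.573, 109×0.079 = 8.611, 109×0.067 = 7.303, 109×0.058 = 6.322, 109×0.051 = 5.559, 109×0.046 = 5.014.
χ² = (33−32.809)²/32.809 + (18−19.184)²/19.184 + (16−13.625)²/13.625 + (9−10.573)²/10.573 + (12−8.611)²/8.611 + (5−7.303)²/7.303 + (4−6.322)²/6.322 + (6−5.559)²/5.559 + (6−5.014)²/5.014
   = 0.0011 + 0.0731 + 0.4140 + 0.2340 + 1.3338 + 0.7263 + 0.8528 + 0.0350 + 0.1939
Sum = 3.864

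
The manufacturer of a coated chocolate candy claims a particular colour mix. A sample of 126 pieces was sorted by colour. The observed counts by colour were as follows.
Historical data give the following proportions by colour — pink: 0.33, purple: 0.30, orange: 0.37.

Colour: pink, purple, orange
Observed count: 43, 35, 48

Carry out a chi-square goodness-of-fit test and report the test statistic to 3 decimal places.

0.297

Expected counts E_i = n·p_i: 126×0.33 = 41.58, 126×0.30 = 37.8, 126×0.37 = 46.62.
cat         O        E   (O−E)²/E
pink       43    41.58     0.0485
purple     35     37.8     0.2074
orange     48    46.62     0.0408
Sum = 0.297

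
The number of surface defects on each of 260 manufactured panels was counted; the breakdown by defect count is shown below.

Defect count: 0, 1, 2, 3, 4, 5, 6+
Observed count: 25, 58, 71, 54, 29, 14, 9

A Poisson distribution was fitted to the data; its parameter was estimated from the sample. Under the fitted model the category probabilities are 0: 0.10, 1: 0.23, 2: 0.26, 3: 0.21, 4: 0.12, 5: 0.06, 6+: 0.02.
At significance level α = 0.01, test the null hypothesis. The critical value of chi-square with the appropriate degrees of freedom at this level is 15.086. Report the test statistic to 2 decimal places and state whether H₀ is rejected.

Expected counts E_i = n·p_i: 260×0.10 = 26, 260×0.23 = 59.8, 260×0.26 = 67.6, 260×0.21 = 54.6, 260×0.12 = 31.2, 260×0.06 = 15.6, 260×0.02 = 5.2.
χ² = (25−26)²/26 + (58−59.8)²/59.8 + (71−67.6)²/67.6 + (54−54.6)²/54.6 + (29−31.2)²/31.2 + (14−15.6)²/15.6 + (9−5.2)²/5.2
   = 0.038 + 0.054 + 0.171 + 0.007 + 0.155 + 0.164 + 2.777
Sum = 3.37
df = 5. Since 3.37 < 15.086, we do not reject H₀.

3.37; do not reject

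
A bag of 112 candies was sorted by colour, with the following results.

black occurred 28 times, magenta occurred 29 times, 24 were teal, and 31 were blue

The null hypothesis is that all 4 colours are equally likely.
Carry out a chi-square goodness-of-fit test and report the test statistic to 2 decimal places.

0.93

Under H₀ each category has probability 1/4, so each expected count is 112/4 = 28.
black: (28 − 28)²/28 = 0/28 = 0.000
magenta: (29 − 28)²/28 = 1/28 = 0.036
teal: (24 − 28)²/28 = 16/28 = 0.571
blue: (31 − 28)²/28 = 9/28 = 0.321
Sum = 0.93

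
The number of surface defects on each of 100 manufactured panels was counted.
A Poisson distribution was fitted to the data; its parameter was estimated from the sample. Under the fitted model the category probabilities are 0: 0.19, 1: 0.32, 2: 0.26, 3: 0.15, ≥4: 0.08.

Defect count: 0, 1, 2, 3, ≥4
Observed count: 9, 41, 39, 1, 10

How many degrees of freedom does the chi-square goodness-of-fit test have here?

There are k = 5 categories and 1 parameter estimated from the data, so df = 5 − 1 − 1 = 3.

3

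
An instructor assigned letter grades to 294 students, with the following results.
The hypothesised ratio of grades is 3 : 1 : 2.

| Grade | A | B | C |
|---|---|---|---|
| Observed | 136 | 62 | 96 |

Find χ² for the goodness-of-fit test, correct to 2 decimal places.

4.31

Ratio total = 6. Expected counts: 294×3/6 = 147, 294×1/6 = 49, 294×2/6 = 98.
A: (136 − 147)²/147 = 121/147 = 0.823
B: (62 − 49)²/49 = 169/49 = 3.449
C: (96 − 98)²/98 = 4/98 = 0.041
Sum = 4.31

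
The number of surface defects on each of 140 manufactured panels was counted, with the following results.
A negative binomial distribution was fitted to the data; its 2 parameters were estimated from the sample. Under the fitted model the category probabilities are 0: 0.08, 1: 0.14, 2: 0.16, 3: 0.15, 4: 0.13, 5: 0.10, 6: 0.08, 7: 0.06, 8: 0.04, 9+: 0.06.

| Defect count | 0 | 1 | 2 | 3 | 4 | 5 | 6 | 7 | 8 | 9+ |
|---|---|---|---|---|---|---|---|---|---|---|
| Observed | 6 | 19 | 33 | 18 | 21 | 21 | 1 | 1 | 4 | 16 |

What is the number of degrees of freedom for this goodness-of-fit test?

There are k = 10 categories and 2 parameters estimated from the data, so df = 10 − 1 − 2 = 7.

7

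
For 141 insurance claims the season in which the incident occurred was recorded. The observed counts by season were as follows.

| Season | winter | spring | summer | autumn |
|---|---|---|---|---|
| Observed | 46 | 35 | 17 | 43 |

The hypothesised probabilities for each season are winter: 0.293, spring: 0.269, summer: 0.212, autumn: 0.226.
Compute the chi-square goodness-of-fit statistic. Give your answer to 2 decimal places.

10.21

Expected counts E_i = n·p_i: 141×0.293 = 41.313, 141×0.269 = 37.929, 141×0.212 = 29.892, 141×0.226 = 31.866.
χ² = (46−41.313)²/41.313 + (35−37.929)²/37.929 + (17−29.892)²/29.892 + (43−31.866)²/31.866
   = 0.532 + 0.226 + 5.560 + 3.890
Sum = 10.21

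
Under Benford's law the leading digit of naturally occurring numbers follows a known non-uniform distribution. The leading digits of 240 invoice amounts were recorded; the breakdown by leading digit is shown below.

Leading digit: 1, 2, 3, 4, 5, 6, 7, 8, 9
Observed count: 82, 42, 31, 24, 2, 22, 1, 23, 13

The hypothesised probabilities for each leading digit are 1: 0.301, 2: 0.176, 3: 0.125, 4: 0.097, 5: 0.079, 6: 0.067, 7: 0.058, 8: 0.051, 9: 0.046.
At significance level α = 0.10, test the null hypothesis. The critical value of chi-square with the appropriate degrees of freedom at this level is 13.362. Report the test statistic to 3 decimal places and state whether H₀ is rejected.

40.525; reject

Expected counts E_i = n·p_i: 240×0.301 = 72.24, 240×0.176 = 42.24, 240×0.125 = 30, 240×0.097 = 23.28, 240×0.079 = 18.96, 240×0.067 = 16.08, 240×0.058 = 13.92, 240×0.051 = 12.24, 240×0.046 = 11.04.
χ² = (82−72.24)²/72.24 + (42−42.24)²/42.24 + (31−30)²/30 + (24−23.28)²/23.28 + (2−18.96)²/18.96 + (22−16.08)²/16.08 + (1−13.92)²/13.92 + (23−12.24)²/12.24 + (13−11.04)²/11.04
   = 1.3186 + 0.0014 + 0.0333 + 0.0223 + 15.1710 + 2.1795 + 11.9918 + 9.4590 + 0.3480
Sum = 40.525
df = 8. Since 40.525 > 13.362, we reject H₀.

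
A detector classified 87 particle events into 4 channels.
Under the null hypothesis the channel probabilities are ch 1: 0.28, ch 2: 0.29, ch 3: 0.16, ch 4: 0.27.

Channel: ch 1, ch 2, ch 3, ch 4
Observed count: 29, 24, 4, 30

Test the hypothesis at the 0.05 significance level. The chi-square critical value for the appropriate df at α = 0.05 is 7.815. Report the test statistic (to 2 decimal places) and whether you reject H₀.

Expected counts E_i = n·p_i: 87×0.28 = 24.36, 87×0.29 = 25.23, 87×0.16 = 13.92, 87×0.27 = 23.49.
ch 1: (29 − 24.36)²/24.36 = 21.5296/24.36 = 0.884
ch 2: (24 − 25.23)²/25.23 = 1.5129/25.23 = 0.060
ch 3: (4 − 13.92)²/13.92 = 98.4064/13.92 = 7.069
ch 4: (30 − 23.49)²/23.49 = 42.3801/23.49 = 1.804
Sum = 9.82
df = 3. Since 9.82 > 7.815, we reject H₀.

9.82; reject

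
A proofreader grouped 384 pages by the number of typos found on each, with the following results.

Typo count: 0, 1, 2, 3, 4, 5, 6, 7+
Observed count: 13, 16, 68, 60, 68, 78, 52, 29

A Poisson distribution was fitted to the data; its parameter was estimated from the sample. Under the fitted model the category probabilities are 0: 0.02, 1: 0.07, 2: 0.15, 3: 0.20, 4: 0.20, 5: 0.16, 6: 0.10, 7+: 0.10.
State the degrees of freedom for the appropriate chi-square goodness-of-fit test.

6

There are k = 8 categories and 1 parameter estimated from the data, so df = 8 − 1 − 1 = 6.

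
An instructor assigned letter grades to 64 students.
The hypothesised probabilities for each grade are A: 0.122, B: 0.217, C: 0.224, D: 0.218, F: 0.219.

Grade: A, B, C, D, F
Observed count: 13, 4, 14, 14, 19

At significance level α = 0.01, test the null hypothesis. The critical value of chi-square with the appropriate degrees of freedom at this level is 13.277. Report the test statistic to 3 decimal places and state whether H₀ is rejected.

12.273; do not reject

Expected counts E_i = n·p_i: 64×0.122 = 7.808, 64×0.217 = 13.888, 64×0.224 = 14.336, 64×0.218 = 13.952, 64×0.219 = 14.016.
A: (13 − 7.808)²/7.808 = 26.956864/7.808 = 3.4525
B: (4 − 13.888)²/13.888 = 97.772544/13.888 = 7.0401
C: (14 − 14.336)²/14.336 = 0.112896/14.336 = 0.0079
D: (14 − 13.952)²/13.952 = 0.002304/13.952 = 0.0002
F: (19 − 14.016)²/14.016 = 24.840256/14.016 = 1.7723
Sum = 12.273
df = 4. Since 12.273 < 13.277, we do not reject H₀.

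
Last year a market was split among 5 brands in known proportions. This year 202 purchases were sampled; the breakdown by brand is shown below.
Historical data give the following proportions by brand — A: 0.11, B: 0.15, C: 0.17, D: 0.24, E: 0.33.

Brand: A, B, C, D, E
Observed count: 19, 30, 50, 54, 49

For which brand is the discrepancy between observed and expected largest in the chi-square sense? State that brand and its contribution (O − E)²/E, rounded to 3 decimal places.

Expected counts E_i = n·p_i: 202×0.11 = 22.22, 202×0.15 = 30.3, 202×0.17 = 34.34, 202×0.24 = 48.48, 202×0.33 = 66.66.
χ² = (19−22.22)²/22.22 + (30−30.3)²/30.3 + (50−34.34)²/34.34 + (54−48.48)²/48.48 + (49−66.66)²/66.66
   = 0.4666 + 0.0030 + 7.1414 + 0.6285 + 4.6786
The largest term is for C: 7.141.

C, 7.141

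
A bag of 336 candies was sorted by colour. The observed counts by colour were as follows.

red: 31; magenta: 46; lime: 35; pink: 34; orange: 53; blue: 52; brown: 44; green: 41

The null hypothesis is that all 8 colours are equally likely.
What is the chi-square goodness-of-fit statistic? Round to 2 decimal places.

11.33

Expected count for each of the 8 categories: 336/8 = 42.
red: (31 − 42)²/42 = 121/42 = 2.881
magenta: (46 − 42)²/42 = 16/42 = 0.381
lime: (35 − 42)²/42 = 49/42 = 1.167
pink: (34 − 42)²/42 = 64/42 = 1.524
orange: (53 − 42)²/42 = 121/42 = 2.881
blue: (52 − 42)²/42 = 100/42 = 2.381
brown: (44 − 42)²/42 = 4/42 = 0.095
green: (41 − 42)²/42 = 1/42 = 0.024
Sum = 11.33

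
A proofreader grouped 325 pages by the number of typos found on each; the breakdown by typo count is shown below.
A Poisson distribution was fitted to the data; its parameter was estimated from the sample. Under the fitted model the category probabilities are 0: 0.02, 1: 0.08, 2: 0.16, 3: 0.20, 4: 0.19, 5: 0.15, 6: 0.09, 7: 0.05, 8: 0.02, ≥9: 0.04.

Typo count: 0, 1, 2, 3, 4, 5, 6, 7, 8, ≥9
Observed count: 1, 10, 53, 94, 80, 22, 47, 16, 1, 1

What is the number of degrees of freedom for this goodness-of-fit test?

There are k = 10 categories and 1 parameter estimated from the data, so df = 10 − 1 − 1 = 8.

8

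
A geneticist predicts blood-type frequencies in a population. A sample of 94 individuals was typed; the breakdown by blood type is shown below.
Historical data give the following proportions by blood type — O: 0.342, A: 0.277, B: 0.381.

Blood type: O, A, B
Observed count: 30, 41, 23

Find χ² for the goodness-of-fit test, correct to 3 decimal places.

13.326

Expected counts E_i = n·p_i: 94×0.342 = 32.148, 94×0.277 = 26.038, 94×0.381 = 35.814.
cat         O        E   (O−E)²/E
O          30   32.148     0.1435
A          41   26.038     8.5975
B          23   35.814     4.5848
Sum = 13.326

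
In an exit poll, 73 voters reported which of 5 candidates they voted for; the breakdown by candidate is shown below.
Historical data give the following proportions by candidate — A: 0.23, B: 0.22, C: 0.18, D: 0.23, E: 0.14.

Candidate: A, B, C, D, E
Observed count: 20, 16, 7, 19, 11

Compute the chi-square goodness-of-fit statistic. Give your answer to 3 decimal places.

Expected counts E_i = n·p_i: 73×0.23 = 16.79, 73×0.22 = 16.06, 73×0.18 = 13.14, 73×0.23 = 16.79, 73×0.14 = 10.22.
cat         O        E   (O−E)²/E
A          20    16.79     0.6137
B          16    16.06     0.0002
C           7    13.14     2.8691
D          19    16.79     0.2909
E          11    10.22     0.0595
Sum = 3.833

3.833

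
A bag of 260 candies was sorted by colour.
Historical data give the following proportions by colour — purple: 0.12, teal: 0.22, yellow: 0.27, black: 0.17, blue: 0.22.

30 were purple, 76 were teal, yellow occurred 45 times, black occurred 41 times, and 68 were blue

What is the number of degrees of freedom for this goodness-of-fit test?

There are k = 5 categories and no parameters were estimated from the data, so df = 5 − 1 = 4.

4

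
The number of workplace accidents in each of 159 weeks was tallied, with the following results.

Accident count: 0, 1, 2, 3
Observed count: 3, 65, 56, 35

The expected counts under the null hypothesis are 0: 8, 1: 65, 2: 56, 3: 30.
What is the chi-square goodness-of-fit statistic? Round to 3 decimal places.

3.958

cat         O        E   (O−E)²/E
0           3        8     3.1250
1          65       65     0.0000
2          56       56     0.0000
3          35       30     0.8333
Sum = 3.958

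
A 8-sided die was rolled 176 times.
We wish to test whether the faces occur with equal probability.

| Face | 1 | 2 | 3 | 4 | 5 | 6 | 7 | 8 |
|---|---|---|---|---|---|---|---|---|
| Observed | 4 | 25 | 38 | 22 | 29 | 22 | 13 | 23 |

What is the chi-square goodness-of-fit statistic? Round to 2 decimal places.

Expected count for each of the 8 categories: 176/8 = 22.
χ² = (4−22)²/22 + (25−22)²/22 + (38−22)²/22 + (22−22)²/22 + (29−22)²/22 + (22−22)²/22 + (13−22)²/22 + (23−22)²/22
   = 14.727 + 0.409 + 11.636 + 0.000 + 2.227 + 0.000 + 3.682 + 0.045
Sum = 32.73

32.73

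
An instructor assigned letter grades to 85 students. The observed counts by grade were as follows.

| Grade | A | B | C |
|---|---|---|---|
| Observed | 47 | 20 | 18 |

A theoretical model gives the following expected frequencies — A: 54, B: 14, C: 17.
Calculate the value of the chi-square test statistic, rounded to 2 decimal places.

A: (47 − 54)²/54 = 49/54 = 0.907
B: (20 − 14)²/14 = 36/14 = 2.571
C: (18 − 17)²/17 = 1/17 = 0.059
Sum = 3.54

3.54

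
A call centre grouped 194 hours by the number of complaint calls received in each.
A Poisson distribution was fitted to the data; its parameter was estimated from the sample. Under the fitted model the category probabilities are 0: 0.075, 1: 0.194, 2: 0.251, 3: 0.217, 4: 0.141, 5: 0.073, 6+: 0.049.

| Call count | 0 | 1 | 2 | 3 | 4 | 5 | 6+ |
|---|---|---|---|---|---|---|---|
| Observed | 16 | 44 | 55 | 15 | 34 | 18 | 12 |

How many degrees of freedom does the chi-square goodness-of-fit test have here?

There are k = 7 categories and 1 parameter estimated from the data, so df = 7 − 1 − 1 = 5.

5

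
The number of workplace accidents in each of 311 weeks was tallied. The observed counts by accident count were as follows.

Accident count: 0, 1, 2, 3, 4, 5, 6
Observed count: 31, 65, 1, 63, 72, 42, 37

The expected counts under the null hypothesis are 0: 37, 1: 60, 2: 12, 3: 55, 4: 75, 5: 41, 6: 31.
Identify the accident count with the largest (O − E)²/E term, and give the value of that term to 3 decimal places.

χ² = (31−37)²/37 + (65−60)²/60 + (1−12)²/12 + (63−55)²/55 + (72−75)²/75 + (42−41)²/41 + (37−31)²/31
   = 0.9730 + 0.4167 + 10.0833 + 1.1636 + 0.1200 + 0.0244 + 1.1613
The largest term is for 2: 10.083.

2, 10.083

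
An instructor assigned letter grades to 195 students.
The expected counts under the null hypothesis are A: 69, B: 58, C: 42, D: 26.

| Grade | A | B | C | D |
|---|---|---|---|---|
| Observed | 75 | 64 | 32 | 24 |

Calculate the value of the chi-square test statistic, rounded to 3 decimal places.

χ² = (75−69)²/69 + (64−58)²/58 + (32−42)²/42 + (24−26)²/26
   = 0.5217 + 0.6207 + 2.3810 + 0.1538
Sum = 3.677

3.677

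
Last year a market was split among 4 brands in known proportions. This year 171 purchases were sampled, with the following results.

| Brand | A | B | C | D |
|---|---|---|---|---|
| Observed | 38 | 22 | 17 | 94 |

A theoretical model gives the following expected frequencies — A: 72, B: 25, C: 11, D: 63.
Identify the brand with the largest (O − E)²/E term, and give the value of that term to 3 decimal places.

A, 16.056

A: (38 − 72)²/72 = 1156/72 = 16.0556
B: (22 − 25)²/25 = 9/25 = 0.3600
C: (17 − 11)²/11 = 36/11 = 3.2727
D: (94 − 63)²/63 = 961/63 = 15.2540
The largest term is for A: 16.056.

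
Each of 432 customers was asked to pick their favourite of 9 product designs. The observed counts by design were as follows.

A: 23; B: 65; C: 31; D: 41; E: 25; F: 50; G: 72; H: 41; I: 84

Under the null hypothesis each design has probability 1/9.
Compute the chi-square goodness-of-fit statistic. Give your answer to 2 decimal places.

Under H₀ each category has probability 1/9, so each expected count is 432/9 = 48.
χ² = (23−48)²/48 + (65−48)²/48 + (31−48)²/48 + (41−48)²/48 + (25−48)²/48 + (50−48)²/48 + (72−48)²/48 + (41−48)²/48 + (84−48)²/48
   = 13.021 + 6.021 + 6.021 + 1.021 + 11.021 + 0.083 + 12.000 + 1.021 + 27.000
Sum = 77.21

77.21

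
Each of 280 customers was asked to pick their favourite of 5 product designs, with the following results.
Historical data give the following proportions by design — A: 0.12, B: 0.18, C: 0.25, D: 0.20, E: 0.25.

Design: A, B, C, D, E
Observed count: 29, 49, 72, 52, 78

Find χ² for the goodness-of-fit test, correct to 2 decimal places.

Expected counts E_i = n·p_i: 280×0.12 = 33.6, 280×0.18 = 50.4, 280×0.25 = 70, 280×0.20 = 56, 280×0.25 = 70.
cat         O        E   (O−E)²/E
A          29     33.6      0.630
B          49     50.4      0.039
C          72       70      0.057
D          52       56      0.286
E          78       70      0.914
Sum = 1.93

1.93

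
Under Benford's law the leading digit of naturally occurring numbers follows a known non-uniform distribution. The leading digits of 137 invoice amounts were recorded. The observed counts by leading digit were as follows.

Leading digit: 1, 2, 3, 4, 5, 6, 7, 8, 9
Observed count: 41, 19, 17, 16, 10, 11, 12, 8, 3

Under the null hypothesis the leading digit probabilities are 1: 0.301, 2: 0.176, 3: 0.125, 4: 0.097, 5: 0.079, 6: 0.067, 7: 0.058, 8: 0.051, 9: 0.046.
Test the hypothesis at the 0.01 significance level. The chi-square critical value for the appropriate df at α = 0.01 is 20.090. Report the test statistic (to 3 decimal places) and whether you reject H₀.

Expected counts E_i = n·p_i: 137×0.301 = 41.237, 137×0.176 = 24.112, 137×0.125 = 17.125, 137×0.097 = 13.289, 137×0.079 = 10.823, 137×0.067 = 9.179, 137×0.058 = 7.946, 137×0.051 = 6.987, 137×0.046 = 6.302.
cat         O        E   (O−E)²/E
1          41   41.237     0.0014
2          19   24.112     1.0838
3          17   17.125     0.0009
4          16   13.289     0.5531
5          10   10.823     0.0626
6          11    9.179     0.3613
7          12    7.946     2.0683
8           8    6.987     0.1469
9           3    6.302     1.7301
Sum = 6.008
df = 8. Since 6.008 < 20.090, we do not reject H₀.

6.008; do not reject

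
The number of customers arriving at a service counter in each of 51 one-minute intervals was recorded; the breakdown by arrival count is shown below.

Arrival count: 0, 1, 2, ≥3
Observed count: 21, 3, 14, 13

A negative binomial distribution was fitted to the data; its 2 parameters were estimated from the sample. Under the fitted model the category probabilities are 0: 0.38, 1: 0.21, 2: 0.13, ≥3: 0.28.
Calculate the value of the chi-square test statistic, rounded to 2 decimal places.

Expected counts E_i = n·p_i: 51×0.38 = 19.38, 51×0.21 = 10.71, 51×0.13 = 6.63, 51×0.28 = 14.28.
cat         O        E   (O−E)²/E
0          21    19.38      0.135
1           3    10.71      5.550
2          14     6.63      8.193
≥3         13    14.28      0.115
Sum = 13.99

13.99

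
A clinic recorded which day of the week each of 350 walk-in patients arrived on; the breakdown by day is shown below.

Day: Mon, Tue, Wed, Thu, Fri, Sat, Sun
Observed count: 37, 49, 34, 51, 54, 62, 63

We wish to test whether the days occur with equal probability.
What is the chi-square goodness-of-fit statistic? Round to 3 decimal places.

Under H₀ each category has probability 1/7, so each expected count is 350/7 = 50.
Mon: (37 − 50)²/50 = 169/50 = 3.3800
Tue: (49 − 50)²/50 = 1/50 = 0.0200
Wed: (34 − 50)²/50 = 256/50 = 5.1200
Thu: (51 − 50)²/50 = 1/50 = 0.0200
Fri: (54 − 50)²/50 = 16/50 = 0.3200
Sat: (62 − 50)²/50 = 144/50 = 2.8800
Sun: (63 − 50)²/50 = 169/50 = 3.3800
Sum = 15.120

15.120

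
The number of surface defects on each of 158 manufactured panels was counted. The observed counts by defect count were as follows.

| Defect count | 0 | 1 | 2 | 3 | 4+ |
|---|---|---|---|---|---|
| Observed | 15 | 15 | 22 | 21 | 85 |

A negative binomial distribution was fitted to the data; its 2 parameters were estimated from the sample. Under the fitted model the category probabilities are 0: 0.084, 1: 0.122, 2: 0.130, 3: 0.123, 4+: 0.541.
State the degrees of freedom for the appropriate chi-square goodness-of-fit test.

2

There are k = 5 categories and 2 parameters estimated from the data, so df = 5 − 1 − 2 = 2.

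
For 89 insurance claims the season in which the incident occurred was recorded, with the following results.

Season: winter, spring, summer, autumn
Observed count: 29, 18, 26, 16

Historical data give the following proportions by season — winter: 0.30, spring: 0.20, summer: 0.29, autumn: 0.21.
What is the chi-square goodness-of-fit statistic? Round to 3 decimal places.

0.589

Expected counts E_i = n·p_i: 89×0.30 = 26.7, 89×0.20 = 17.8, 89×0.29 = 25.81, 89×0.21 = 18.69.
winter: (29 − 26.7)²/26.7 = 5.29/26.7 = 0.1981
spring: (18 − 17.8)²/17.8 = 0.04/17.8 = 0.0022
summer: (26 − 25.81)²/25.81 = 0.0361/25.81 = 0.0014
autumn: (16 − 18.69)²/18.69 = 7.2361/18.69 = 0.3872
Sum = 0.589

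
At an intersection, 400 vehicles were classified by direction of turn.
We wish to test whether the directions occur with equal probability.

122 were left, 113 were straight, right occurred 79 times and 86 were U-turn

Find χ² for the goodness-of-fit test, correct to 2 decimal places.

12.90

Under H₀ each category has probability 1/4, so each expected count is 400/4 = 100.
cat           O        E   (O−E)²/E
left        122      100      4.840
straight    113      100      1.690
right        79      100      4.410
U-turn       86      100      1.960
Sum = 12.90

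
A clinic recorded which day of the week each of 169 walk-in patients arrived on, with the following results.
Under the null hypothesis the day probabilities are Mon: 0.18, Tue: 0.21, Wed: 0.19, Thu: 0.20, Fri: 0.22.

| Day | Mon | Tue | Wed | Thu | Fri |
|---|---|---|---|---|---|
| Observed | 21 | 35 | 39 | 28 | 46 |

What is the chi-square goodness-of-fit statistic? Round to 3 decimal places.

Expected counts E_i = n·p_i: 169×0.18 = 30.42, 169×0.21 = 35.49, 169×0.19 = 32.11, 169×0.20 = 33.8, 169×0.22 = 37.18.
Mon: (21 − 30.42)²/30.42 = 88.7364/30.42 = 2.9170
Tue: (35 − 35.49)²/35.49 = 0.2401/35.49 = 0.0068
Wed: (39 − 32.11)²/32.11 = 47.4721/32.11 = 1.4784
Thu: (28 − 33.8)²/33.8 = 33.64/33.8 = 0.9953
Fri: (46 − 37.18)²/37.18 = 77.7924/37.18 = 2.0923
Sum = 7.490

7.490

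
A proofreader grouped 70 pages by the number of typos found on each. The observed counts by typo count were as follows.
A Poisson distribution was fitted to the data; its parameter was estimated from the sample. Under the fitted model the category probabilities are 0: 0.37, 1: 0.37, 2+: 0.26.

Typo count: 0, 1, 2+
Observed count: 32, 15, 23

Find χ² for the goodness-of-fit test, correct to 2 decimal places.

Expected counts E_i = n·p_i: 70×0.37 = 25.9, 70×0.37 = 25.9, 70×0.26 = 18.2.
χ² = (32−25.9)²/25.9 + (15−25.9)²/25.9 + (23−18.2)²/18.2
   = 1.437 + 4.587 + 1.266
Sum = 7.29

7.29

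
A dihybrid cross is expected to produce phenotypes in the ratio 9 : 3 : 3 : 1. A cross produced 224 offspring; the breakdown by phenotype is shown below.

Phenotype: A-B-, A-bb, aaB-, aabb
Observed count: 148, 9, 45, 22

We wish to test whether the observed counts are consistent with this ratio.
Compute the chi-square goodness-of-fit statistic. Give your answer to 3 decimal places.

34.556

Ratio total = 16. Expected counts: 224×9/16 = 126, 224×3/16 = 42, 224×3/16 = 42, 224×1/16 = 14.
A-B-: (148 − 126)²/126 = 484/126 = 3.8413
A-bb: (9 − 42)²/42 = 1089/42 = 25.9286
aaB-: (45 − 42)²/42 = 9/42 = 0.2143
aabb: (22 − 14)²/14 = 64/14 = 4.5714
Sum = 34.556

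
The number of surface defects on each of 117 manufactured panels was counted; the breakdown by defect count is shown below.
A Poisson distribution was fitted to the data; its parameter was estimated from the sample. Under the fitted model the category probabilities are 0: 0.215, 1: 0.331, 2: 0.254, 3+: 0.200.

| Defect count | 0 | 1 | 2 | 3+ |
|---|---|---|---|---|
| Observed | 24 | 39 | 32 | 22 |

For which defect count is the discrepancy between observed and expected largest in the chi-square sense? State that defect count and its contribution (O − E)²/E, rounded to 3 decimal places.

2, 0.175

Expected counts E_i = n·p_i: 117×0.215 = 25.155, 117×0.331 = 38.727, 117×0.254 = 29.718, 117×0.200 = 23.4.
χ² = (24−25.155)²/25.155 + (39−38.727)²/38.727 + (32−29.718)²/29.718 + (22−23.4)²/23.4
   = 0.0530 + 0.0019 + 0.1752 + 0.0838
The largest term is for 2: 0.175.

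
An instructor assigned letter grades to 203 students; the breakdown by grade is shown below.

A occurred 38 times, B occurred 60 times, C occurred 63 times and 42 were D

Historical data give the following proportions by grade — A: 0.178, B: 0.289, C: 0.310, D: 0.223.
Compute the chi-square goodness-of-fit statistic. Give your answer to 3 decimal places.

0.363

Expected counts E_i = n·p_i: 203×0.178 = 36.134, 203×0.289 = 58.667, 203×0.310 = 62.93, 203×0.223 = 45.269.
A: (38 − 36.134)²/36.134 = 3.481956/36.134 = 0.0964
B: (60 − 58.667)²/58.667 = 1.776889/58.667 = 0.0303
C: (63 − 62.93)²/62.93 = 0.0049/62.93 = 0.0001
D: (42 − 45.269)²/45.269 = 10.686361/45.269 = 0.2361
Sum = 0.363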